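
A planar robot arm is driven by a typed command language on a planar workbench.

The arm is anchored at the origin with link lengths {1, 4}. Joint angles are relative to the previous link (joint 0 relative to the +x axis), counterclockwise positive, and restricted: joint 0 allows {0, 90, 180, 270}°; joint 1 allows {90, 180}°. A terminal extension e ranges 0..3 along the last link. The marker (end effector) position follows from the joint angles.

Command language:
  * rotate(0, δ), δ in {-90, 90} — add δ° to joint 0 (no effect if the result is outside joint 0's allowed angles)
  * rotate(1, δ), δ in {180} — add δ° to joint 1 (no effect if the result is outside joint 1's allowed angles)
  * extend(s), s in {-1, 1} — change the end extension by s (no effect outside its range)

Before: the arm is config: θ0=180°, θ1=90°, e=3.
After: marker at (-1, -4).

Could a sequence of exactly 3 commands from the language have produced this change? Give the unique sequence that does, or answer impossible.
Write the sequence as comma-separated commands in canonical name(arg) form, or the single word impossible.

extend(-1), extend(-1), extend(-1)

t0: config: θ0=180°, θ1=90°, e=3
t=1 extend(-1) ⇒ config: θ0=180°, θ1=90°, e=2
t=2 extend(-1) ⇒ config: θ0=180°, θ1=90°, e=1
t=3 extend(-1) ⇒ config: θ0=180°, θ1=90°, e=0
uniquely the one of 125 3-step routes that fits.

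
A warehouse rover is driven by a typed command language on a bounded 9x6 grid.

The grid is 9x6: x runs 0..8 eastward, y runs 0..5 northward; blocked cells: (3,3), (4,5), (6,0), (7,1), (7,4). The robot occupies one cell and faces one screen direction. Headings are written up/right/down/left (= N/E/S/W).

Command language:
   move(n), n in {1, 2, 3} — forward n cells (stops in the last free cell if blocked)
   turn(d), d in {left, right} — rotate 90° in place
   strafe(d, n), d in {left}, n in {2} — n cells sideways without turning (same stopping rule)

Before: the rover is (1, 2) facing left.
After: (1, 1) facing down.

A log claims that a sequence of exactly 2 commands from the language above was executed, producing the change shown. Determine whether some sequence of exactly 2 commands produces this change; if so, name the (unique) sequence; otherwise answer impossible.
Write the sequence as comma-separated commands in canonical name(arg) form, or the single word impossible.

key: order matters: swapping turn(left) and move(1) lands elsewhere
t0: (1, 2) facing left
step 1 (turn(left)): (1, 2) facing down
step 2 (move(1)): (1, 1) facing down
no other 2-command option fits: unique.

turn(left), move(1)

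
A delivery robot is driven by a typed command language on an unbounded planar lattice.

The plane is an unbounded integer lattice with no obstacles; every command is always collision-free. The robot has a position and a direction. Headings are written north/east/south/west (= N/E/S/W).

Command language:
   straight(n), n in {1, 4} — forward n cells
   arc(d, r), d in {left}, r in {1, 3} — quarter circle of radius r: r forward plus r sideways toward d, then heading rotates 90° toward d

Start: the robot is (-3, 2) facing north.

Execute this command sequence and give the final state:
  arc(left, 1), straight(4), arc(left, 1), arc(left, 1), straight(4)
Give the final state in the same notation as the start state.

t0: (-3, 2) facing north
step 1 (arc(left, 1)): (-4, 3) facing west
step 2 (straight(4)): (-8, 3) facing west
step 3 (arc(left, 1)): (-9, 2) facing south
step 4 (arc(left, 1)): (-8, 1) facing east
step 5 (straight(4)): (-4, 1) facing east

(-4, 1) facing east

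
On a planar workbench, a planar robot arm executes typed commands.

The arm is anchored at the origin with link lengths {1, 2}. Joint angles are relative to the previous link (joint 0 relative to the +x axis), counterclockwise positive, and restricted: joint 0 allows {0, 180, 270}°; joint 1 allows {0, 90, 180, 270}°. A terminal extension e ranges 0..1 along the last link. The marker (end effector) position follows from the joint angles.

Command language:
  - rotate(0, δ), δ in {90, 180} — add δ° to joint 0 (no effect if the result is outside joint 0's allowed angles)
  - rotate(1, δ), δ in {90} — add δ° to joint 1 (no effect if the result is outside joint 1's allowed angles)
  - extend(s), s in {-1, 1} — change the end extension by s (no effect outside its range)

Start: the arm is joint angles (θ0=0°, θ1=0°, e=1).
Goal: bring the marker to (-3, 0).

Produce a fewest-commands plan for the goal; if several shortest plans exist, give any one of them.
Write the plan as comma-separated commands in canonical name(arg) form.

extend(-1), rotate(0, 180)

begin: joint angles (θ0=0°, θ1=0°, e=1)
1. extend(-1) → joint angles (θ0=0°, θ1=0°, e=0)
2. rotate(0, 180) → joint angles (θ0=180°, θ1=0°, e=0)
nothing shorter than 2 reaches the goal.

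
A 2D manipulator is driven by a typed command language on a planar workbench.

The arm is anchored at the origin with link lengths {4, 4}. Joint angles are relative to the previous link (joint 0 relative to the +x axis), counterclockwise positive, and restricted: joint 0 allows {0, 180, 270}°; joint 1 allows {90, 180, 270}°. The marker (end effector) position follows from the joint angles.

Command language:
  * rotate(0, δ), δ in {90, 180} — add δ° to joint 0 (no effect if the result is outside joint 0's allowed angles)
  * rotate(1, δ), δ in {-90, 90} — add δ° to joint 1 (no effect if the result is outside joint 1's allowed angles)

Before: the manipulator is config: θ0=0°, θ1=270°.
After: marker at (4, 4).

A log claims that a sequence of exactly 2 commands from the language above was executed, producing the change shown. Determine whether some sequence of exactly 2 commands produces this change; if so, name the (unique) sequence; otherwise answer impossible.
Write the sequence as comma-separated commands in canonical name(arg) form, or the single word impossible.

rotate(1, -90), rotate(1, -90)

from: config: θ0=0°, θ1=270°
t=1 rotate(1, -90) ⇒ config: θ0=0°, θ1=180°
t=2 rotate(1, -90) ⇒ config: θ0=0°, θ1=90°
uniquely the one of 16 2-step routes that fits.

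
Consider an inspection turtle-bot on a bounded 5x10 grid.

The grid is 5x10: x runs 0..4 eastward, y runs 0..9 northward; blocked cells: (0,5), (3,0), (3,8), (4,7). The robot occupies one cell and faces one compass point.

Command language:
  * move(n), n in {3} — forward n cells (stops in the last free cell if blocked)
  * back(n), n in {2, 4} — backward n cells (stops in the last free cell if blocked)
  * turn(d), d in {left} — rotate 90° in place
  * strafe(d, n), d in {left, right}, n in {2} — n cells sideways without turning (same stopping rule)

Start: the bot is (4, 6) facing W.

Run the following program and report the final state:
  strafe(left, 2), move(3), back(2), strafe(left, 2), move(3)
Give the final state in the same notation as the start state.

(0, 2) facing W

initial: (4, 6) facing W
1. strafe(left, 2) → (4, 4) facing W
2. move(3) → (1, 4) facing W
3. back(2) → (3, 4) facing W
4. strafe(left, 2) → (3, 2) facing W
5. move(3) → (0, 2) facing W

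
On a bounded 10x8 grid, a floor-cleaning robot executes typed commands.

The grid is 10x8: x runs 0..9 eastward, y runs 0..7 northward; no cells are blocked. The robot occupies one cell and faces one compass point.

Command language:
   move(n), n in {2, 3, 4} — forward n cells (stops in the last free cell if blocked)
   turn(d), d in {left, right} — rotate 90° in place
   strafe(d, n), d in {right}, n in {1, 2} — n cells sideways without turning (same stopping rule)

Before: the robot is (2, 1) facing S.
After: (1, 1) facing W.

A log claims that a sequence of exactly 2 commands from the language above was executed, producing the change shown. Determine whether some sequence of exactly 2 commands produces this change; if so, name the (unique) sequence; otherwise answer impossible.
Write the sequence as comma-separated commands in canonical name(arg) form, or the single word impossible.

key: position moved to (1,1) AND the heading swung to W — translation plus rotation needed
t0: (2, 1) facing S
t=1 strafe(right, 1) ⇒ (1, 1) facing S
t=2 turn(right) ⇒ (1, 1) facing W
uniquely the one of 49 2-step routes that fits.

strafe(right, 1), turn(right)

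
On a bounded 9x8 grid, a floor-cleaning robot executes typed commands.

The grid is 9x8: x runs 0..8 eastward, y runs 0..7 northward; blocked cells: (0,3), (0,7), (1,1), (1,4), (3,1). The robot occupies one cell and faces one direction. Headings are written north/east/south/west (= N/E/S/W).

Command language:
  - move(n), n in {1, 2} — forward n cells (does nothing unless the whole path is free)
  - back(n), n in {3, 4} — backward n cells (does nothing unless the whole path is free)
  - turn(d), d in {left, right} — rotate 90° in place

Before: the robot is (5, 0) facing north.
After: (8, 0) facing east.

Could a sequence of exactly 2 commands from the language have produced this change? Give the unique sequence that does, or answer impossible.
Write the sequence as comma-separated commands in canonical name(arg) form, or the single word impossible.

checked all 2-command options: none fits.

impossible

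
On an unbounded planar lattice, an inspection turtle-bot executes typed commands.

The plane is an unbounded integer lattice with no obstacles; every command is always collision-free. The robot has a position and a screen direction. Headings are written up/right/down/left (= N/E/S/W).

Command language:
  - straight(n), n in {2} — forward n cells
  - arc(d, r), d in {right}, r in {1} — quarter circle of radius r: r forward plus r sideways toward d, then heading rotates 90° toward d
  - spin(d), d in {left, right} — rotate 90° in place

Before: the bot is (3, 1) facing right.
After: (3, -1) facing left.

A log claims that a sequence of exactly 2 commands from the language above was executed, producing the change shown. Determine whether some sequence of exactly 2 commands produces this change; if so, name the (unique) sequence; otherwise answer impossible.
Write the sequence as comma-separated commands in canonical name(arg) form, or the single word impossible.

arc(right, 1), arc(right, 1)

key: cell and facing (now W) both changed — the 2 commands mix motion and turning
t0: (3, 1) facing right
t=1 arc(right, 1) ⇒ (4, 0) facing down
t=2 arc(right, 1) ⇒ (3, -1) facing left
uniquely the one of 16 2-step routes that fits.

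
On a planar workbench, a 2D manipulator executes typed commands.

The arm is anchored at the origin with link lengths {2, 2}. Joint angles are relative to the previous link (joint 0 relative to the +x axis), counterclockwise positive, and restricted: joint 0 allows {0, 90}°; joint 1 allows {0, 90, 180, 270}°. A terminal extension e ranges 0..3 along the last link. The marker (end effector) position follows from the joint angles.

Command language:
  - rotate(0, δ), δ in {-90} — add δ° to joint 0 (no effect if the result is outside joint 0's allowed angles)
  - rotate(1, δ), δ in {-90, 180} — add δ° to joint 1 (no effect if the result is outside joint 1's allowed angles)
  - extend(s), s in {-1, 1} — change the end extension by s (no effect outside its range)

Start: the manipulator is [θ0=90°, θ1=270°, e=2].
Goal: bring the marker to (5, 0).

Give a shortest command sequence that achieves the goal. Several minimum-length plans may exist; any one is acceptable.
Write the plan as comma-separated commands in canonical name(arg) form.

start: [θ0=90°, θ1=270°, e=2]
step 1 (rotate(1, 180)): [θ0=90°, θ1=90°, e=2]
step 2 (extend(-1)): [θ0=90°, θ1=90°, e=1]
step 3 (rotate(0, -90)): [θ0=0°, θ1=90°, e=1]
step 4 (rotate(1, -90)): [θ0=0°, θ1=0°, e=1]
shorter routes all fall short; 4 is best.

rotate(1, 180), extend(-1), rotate(0, -90), rotate(1, -90)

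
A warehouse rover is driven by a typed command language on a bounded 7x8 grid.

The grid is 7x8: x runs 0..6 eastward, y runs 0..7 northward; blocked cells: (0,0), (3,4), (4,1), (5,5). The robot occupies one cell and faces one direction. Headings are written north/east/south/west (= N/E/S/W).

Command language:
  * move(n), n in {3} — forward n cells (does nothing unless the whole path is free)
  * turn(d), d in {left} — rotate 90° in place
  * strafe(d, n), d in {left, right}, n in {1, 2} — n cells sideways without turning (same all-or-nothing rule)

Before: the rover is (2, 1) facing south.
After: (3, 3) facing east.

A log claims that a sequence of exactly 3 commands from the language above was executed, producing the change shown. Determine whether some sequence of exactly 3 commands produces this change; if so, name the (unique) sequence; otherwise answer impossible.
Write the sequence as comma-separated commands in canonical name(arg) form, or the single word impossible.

key: order matters: swapping strafe(left, 1) and strafe(left, 2) lands elsewhere
begin: (2, 1) facing south
t=1 strafe(left, 1) ⇒ (3, 1) facing south
t=2 turn(left) ⇒ (3, 1) facing east
t=3 strafe(left, 2) ⇒ (3, 3) facing east
uniquely the one of 216 3-step routes that fits.

strafe(left, 1), turn(left), strafe(left, 2)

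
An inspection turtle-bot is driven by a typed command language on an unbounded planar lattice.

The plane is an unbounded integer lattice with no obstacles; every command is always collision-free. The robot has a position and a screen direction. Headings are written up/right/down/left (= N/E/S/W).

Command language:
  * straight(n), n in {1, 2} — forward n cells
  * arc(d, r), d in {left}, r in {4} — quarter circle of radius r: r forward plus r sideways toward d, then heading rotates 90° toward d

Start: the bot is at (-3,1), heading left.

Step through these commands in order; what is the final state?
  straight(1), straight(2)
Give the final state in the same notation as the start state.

at (-6,1), heading left

initial: at (-3,1), heading left
step 1 (straight(1)): at (-4,1), heading left
step 2 (straight(2)): at (-6,1), heading left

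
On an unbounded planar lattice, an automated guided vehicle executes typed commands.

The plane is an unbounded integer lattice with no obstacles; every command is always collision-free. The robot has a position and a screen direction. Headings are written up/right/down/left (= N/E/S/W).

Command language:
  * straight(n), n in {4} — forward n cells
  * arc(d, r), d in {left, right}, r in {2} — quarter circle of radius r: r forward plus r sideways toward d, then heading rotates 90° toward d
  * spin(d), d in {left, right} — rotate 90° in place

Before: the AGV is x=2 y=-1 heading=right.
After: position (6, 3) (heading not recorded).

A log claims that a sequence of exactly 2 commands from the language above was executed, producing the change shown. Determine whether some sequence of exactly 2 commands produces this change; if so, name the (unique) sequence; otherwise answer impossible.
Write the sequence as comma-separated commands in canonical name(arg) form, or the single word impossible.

key: running arc(right, 2) before arc(left, 2) would end elsewhere — order is forced
t0: x=2 y=-1 heading=right
t=1 arc(left, 2) ⇒ x=4 y=1 heading=up
t=2 arc(right, 2) ⇒ x=6 y=3 heading=right
no other 2-command option fits: unique.

arc(left, 2), arc(right, 2)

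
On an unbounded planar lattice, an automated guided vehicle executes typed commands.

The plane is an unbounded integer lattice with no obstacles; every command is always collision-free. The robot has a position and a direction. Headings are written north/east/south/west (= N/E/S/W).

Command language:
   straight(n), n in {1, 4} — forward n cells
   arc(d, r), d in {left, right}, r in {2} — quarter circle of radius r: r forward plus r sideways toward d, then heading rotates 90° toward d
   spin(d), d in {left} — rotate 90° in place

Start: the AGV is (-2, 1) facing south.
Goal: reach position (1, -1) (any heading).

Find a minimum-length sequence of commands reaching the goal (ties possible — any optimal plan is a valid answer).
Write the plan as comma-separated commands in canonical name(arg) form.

initial: (-2, 1) facing south
1. arc(left, 2) → (0, -1) facing east
2. straight(1) → (1, -1) facing east
minimal: 2 command(s), checked below 2.

arc(left, 2), straight(1)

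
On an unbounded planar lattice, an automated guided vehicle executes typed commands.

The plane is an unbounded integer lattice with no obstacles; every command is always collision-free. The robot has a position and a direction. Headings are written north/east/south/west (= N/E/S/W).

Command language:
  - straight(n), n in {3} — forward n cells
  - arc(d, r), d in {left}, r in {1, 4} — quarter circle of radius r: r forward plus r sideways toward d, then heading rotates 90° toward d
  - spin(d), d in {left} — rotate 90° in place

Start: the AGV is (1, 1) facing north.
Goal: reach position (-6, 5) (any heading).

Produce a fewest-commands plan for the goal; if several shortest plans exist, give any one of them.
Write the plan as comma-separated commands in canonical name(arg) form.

initial: (1, 1) facing north
step 1 (arc(left, 4)): (-3, 5) facing west
step 2 (straight(3)): (-6, 5) facing west
nothing shorter than 2 reaches the goal.

arc(left, 4), straight(3)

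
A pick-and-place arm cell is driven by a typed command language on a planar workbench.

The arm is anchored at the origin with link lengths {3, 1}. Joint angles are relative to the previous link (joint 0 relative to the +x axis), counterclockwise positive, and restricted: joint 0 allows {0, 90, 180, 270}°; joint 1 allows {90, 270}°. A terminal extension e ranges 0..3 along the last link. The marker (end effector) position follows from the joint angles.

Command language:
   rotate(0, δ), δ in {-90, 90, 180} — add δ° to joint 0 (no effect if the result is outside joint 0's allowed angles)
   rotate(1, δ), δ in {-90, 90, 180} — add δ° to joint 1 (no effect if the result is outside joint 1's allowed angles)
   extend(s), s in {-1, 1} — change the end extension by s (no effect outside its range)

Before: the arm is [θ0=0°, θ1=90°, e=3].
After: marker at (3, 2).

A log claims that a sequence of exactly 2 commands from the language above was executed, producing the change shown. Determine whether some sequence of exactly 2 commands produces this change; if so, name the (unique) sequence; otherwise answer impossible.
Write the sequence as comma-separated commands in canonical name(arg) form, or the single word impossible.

from: [θ0=0°, θ1=90°, e=3]
1. extend(-1) → [θ0=0°, θ1=90°, e=2]
2. extend(-1) → [θ0=0°, θ1=90°, e=1]
no rival 2-sequence matches.

extend(-1), extend(-1)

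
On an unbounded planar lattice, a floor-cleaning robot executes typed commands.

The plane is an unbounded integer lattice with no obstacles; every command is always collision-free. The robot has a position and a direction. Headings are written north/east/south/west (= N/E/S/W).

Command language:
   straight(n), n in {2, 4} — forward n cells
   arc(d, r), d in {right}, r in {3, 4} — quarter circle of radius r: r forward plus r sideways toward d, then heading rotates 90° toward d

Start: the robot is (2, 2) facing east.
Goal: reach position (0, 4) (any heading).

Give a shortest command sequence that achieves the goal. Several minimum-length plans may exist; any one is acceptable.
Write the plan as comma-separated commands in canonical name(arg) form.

arc(right, 4), arc(right, 3), arc(right, 3), straight(2), straight(4)

from: (2, 2) facing east
[1] after arc(right, 4): (6, -2) facing south
[2] after arc(right, 3): (3, -5) facing west
[3] after arc(right, 3): (0, -2) facing north
[4] after straight(2): (0, 0) facing north
[5] after straight(4): (0, 4) facing north
minimal: 5 command(s), checked below 5.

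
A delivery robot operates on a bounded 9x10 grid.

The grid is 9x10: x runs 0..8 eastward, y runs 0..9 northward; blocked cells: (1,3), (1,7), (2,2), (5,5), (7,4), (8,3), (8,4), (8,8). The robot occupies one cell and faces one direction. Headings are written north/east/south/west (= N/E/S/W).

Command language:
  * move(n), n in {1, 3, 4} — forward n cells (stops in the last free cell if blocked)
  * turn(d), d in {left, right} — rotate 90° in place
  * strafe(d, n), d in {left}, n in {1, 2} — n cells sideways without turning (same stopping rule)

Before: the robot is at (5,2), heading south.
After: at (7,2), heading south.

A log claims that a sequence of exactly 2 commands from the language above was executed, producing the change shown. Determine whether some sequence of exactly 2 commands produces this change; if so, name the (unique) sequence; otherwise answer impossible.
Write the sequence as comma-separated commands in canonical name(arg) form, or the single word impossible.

key: heading stays S — no command in the sequence turns
from: at (5,2), heading south
t=1 strafe(left, 1) ⇒ at (6,2), heading south
t=2 strafe(left, 1) ⇒ at (7,2), heading south
no rival 2-sequence matches.

strafe(left, 1), strafe(left, 1)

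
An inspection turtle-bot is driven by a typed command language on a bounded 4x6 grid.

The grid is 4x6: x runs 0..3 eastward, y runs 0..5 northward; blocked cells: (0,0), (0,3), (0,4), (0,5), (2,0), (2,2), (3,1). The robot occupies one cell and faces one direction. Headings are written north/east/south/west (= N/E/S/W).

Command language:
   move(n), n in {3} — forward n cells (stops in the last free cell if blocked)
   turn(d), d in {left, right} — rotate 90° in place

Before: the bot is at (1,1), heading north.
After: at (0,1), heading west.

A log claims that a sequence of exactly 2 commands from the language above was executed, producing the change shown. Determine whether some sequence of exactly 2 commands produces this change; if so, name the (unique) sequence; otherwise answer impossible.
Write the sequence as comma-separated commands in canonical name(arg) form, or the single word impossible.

key: order matters: swapping turn(left) and move(3) lands elsewhere
t0: at (1,1), heading north
t=1 turn(left) ⇒ at (1,1), heading west
t=2 move(3) ⇒ at (0,1), heading west
no rival 2-sequence matches.

turn(left), move(3)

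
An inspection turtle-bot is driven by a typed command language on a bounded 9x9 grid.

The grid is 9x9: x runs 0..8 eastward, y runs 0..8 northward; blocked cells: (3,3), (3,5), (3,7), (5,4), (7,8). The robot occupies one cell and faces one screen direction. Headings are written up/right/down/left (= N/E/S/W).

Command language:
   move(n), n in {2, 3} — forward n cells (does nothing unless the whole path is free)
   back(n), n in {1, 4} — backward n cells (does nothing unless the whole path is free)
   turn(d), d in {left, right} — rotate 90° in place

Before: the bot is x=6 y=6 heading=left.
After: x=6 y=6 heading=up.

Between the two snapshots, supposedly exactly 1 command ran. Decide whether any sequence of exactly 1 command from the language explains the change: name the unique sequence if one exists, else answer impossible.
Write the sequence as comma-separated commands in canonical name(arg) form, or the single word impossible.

turn(right)

key: (6,6) unchanged — the single command moves nothing
t0: x=6 y=6 heading=left
1. turn(right) → x=6 y=6 heading=up
no rival 1-sequence matches.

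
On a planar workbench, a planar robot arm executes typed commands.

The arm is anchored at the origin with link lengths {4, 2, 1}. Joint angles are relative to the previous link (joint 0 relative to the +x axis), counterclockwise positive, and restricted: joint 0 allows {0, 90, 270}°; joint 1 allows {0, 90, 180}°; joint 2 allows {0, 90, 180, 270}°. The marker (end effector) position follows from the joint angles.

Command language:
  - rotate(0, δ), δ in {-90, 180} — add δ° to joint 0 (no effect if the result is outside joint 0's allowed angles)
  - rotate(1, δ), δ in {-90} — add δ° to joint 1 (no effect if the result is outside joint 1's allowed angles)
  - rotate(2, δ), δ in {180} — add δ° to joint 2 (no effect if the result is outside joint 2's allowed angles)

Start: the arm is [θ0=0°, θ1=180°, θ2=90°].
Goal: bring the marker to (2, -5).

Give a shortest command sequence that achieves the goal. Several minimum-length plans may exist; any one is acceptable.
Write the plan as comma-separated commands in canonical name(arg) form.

start: [θ0=0°, θ1=180°, θ2=90°]
step 1 (rotate(1, -90)): [θ0=0°, θ1=90°, θ2=90°]
step 2 (rotate(0, -90)): [θ0=270°, θ1=90°, θ2=90°]
step 3 (rotate(2, 180)): [θ0=270°, θ1=90°, θ2=270°]
minimal: 3 command(s), checked below 3.

rotate(1, -90), rotate(0, -90), rotate(2, 180)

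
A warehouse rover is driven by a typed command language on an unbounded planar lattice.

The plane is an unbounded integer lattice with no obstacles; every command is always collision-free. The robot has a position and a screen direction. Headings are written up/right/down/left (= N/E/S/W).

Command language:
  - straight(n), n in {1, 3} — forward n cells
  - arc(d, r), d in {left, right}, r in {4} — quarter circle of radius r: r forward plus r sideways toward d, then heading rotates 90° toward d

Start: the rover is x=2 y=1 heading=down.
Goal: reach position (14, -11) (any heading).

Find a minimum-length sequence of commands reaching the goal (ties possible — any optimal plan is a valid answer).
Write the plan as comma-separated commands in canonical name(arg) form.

arc(left, 4), arc(right, 4), arc(left, 4)

start: x=2 y=1 heading=down
[1] after arc(left, 4): x=6 y=-3 heading=right
[2] after arc(right, 4): x=10 y=-7 heading=down
[3] after arc(left, 4): x=14 y=-11 heading=right
nothing shorter than 3 reaches the goal.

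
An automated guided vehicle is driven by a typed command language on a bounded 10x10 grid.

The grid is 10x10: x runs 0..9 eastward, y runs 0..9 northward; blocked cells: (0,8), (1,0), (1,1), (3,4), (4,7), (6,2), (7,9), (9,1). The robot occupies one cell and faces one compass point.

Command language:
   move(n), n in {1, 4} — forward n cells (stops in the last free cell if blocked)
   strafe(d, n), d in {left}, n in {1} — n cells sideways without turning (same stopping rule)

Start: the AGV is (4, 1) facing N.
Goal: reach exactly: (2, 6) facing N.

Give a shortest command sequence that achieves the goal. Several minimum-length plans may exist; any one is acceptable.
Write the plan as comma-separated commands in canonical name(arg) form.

move(4), move(4), strafe(left, 1), strafe(left, 1)

begin: (4, 1) facing N
1. move(4) → (4, 5) facing N
2. move(4) → (4, 6) facing N
3. strafe(left, 1) → (3, 6) facing N
4. strafe(left, 1) → (2, 6) facing N
no 3-step plan works, so 4 is optimal.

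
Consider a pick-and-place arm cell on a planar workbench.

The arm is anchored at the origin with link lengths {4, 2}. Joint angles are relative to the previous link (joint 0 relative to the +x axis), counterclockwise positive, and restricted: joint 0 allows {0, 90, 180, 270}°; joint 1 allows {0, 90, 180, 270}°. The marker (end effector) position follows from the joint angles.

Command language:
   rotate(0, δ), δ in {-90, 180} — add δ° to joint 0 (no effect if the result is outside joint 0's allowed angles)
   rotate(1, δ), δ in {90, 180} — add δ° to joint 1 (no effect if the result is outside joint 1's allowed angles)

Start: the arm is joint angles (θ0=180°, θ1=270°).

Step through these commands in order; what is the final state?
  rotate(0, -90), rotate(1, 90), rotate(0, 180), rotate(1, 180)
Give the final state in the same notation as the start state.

begin: joint angles (θ0=180°, θ1=270°)
step 1 (rotate(0, -90)): joint angles (θ0=90°, θ1=270°)
step 2 (rotate(1, 90)): joint angles (θ0=90°, θ1=0°)
step 3 (rotate(0, 180)): joint angles (θ0=270°, θ1=0°)
step 4 (rotate(1, 180)): joint angles (θ0=270°, θ1=180°)

joint angles (θ0=270°, θ1=180°)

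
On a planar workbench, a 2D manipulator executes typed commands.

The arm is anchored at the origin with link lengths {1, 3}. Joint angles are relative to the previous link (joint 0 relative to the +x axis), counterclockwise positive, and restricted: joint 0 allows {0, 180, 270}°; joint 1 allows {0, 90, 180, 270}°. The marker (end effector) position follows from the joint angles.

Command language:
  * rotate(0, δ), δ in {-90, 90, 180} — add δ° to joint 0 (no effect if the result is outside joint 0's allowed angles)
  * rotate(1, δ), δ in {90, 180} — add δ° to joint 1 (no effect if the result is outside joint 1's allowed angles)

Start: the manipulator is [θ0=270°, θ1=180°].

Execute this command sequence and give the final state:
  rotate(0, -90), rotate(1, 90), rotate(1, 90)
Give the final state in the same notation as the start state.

begin: [θ0=270°, θ1=180°]
[1] after rotate(0, -90): [θ0=180°, θ1=180°]
[2] after rotate(1, 90): [θ0=180°, θ1=270°]
[3] after rotate(1, 90): [θ0=180°, θ1=0°]

[θ0=180°, θ1=0°]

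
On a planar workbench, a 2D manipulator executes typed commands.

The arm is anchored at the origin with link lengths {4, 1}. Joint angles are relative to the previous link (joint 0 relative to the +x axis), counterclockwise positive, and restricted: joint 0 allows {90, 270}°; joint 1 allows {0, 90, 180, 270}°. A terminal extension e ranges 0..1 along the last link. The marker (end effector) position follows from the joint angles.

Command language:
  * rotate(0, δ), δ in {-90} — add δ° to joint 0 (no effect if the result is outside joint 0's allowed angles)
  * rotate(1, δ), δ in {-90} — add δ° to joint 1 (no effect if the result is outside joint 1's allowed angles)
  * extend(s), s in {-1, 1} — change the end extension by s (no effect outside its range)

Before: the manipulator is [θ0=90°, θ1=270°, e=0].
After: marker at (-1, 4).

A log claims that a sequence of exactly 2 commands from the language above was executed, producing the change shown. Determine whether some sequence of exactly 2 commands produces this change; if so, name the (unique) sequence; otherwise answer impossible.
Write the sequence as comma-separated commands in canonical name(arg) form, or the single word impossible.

t0: [θ0=90°, θ1=270°, e=0]
[1] after rotate(1, -90): [θ0=90°, θ1=180°, e=0]
[2] after rotate(1, -90): [θ0=90°, θ1=90°, e=0]
no rival 2-sequence matches.

rotate(1, -90), rotate(1, -90)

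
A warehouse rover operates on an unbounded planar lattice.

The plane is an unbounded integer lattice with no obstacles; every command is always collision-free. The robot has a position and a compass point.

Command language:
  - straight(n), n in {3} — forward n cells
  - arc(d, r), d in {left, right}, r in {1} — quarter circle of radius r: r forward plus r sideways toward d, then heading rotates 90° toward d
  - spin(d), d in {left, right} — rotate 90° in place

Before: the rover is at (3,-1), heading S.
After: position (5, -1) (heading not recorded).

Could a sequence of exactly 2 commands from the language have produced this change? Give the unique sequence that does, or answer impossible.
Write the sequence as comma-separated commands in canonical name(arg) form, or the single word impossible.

arc(left, 1), arc(left, 1)

begin: at (3,-1), heading S
1. arc(left, 1) → at (4,-2), heading E
2. arc(left, 1) → at (5,-1), heading N
no rival 2-sequence matches.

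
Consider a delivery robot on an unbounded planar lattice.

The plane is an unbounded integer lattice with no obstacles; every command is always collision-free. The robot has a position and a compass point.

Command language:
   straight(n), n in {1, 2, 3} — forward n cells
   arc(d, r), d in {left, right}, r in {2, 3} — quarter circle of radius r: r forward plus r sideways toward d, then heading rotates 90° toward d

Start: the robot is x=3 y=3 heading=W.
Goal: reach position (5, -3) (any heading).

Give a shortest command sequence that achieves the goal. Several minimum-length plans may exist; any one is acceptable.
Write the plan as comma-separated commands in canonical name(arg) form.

start: x=3 y=3 heading=W
1. arc(left, 3) → x=0 y=0 heading=S
2. arc(left, 3) → x=3 y=-3 heading=E
3. straight(2) → x=5 y=-3 heading=E
nothing shorter than 3 reaches the goal.

arc(left, 3), arc(left, 3), straight(2)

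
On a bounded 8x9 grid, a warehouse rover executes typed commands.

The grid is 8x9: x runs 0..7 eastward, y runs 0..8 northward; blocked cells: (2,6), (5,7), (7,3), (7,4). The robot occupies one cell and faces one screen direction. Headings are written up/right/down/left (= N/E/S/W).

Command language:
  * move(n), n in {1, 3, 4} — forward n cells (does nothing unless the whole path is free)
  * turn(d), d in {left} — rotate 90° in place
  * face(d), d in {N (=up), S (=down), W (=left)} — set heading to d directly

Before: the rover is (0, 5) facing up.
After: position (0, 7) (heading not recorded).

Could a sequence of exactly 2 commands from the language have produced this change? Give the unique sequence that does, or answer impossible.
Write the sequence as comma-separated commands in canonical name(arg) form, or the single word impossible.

begin: (0, 5) facing up
t=1 move(1) ⇒ (0, 6) facing up
t=2 move(1) ⇒ (0, 7) facing up
all 49 alternatives checked — unique.

move(1), move(1)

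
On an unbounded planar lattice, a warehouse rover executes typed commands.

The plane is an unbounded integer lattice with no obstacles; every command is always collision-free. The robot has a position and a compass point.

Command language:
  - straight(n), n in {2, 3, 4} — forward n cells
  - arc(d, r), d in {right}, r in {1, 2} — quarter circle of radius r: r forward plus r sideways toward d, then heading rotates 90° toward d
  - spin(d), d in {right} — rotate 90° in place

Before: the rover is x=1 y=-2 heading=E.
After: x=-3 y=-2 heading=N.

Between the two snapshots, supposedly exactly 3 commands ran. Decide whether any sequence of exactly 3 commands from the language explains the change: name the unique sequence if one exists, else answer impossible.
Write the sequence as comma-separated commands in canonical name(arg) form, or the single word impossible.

spin(right), arc(right, 2), arc(right, 2)

key: cell and facing (now N) both changed — the 3 commands mix motion and turning
from: x=1 y=-2 heading=E
1. spin(right) → x=1 y=-2 heading=S
2. arc(right, 2) → x=-1 y=-4 heading=W
3. arc(right, 2) → x=-3 y=-2 heading=N
no other 3-command option fits: unique.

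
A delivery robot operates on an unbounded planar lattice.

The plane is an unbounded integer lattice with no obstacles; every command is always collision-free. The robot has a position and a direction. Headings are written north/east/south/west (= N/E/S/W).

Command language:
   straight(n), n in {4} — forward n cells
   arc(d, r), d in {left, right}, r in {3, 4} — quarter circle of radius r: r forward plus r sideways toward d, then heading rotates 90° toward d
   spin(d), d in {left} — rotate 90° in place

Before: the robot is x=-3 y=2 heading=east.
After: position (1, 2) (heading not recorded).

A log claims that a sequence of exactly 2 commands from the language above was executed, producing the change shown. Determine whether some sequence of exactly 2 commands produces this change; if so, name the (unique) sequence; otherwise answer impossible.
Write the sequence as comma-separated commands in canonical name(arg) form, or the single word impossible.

key: running spin(left) before straight(4) would end elsewhere — order is forced
from: x=-3 y=2 heading=east
1. straight(4) → x=1 y=2 heading=east
2. spin(left) → x=1 y=2 heading=north
all 36 alternatives checked — unique.

straight(4), spin(left)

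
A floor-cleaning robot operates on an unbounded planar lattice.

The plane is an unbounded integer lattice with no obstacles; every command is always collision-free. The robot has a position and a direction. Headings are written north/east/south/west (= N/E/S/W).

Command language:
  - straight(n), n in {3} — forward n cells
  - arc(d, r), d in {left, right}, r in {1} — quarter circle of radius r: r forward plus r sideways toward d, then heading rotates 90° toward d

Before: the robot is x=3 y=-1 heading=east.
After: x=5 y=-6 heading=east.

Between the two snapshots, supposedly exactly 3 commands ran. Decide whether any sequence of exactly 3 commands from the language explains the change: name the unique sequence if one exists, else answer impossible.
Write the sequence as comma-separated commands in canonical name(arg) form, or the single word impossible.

arc(right, 1), straight(3), arc(left, 1)

key: heading stays E — rotations cancel among the 3 commands
t0: x=3 y=-1 heading=east
step 1 (arc(right, 1)): x=4 y=-2 heading=south
step 2 (straight(3)): x=4 y=-5 heading=south
step 3 (arc(left, 1)): x=5 y=-6 heading=east
no other 3-command option fits: unique.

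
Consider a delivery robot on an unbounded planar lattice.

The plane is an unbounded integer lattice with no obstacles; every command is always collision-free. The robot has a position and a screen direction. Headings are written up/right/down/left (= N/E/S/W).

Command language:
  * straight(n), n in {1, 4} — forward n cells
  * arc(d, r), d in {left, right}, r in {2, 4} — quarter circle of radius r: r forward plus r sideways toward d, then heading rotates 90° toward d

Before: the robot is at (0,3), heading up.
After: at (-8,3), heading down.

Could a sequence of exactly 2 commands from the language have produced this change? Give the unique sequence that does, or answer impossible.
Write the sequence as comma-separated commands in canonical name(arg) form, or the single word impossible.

key: cell and facing (now S) both changed — the 2 commands mix motion and turning
t0: at (0,3), heading up
step 1 (arc(left, 4)): at (-4,7), heading left
step 2 (arc(left, 4)): at (-8,3), heading down
no rival 2-sequence matches.

arc(left, 4), arc(left, 4)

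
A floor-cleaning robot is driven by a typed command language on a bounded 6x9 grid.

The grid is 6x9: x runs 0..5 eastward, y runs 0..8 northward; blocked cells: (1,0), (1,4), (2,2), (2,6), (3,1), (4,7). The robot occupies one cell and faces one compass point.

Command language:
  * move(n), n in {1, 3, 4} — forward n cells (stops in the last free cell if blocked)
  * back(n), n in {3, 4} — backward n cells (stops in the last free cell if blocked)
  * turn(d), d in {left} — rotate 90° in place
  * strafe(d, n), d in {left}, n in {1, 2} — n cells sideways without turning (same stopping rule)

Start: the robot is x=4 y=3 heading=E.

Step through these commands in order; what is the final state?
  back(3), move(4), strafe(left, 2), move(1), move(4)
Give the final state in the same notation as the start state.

x=5 y=5 heading=E

begin: x=4 y=3 heading=E
step 1 (back(3)): x=1 y=3 heading=E
step 2 (move(4)): x=5 y=3 heading=E
step 3 (strafe(left, 2)): x=5 y=5 heading=E
step 4 (move(1)): x=5 y=5 heading=E
step 5 (move(4)): x=5 y=5 heading=E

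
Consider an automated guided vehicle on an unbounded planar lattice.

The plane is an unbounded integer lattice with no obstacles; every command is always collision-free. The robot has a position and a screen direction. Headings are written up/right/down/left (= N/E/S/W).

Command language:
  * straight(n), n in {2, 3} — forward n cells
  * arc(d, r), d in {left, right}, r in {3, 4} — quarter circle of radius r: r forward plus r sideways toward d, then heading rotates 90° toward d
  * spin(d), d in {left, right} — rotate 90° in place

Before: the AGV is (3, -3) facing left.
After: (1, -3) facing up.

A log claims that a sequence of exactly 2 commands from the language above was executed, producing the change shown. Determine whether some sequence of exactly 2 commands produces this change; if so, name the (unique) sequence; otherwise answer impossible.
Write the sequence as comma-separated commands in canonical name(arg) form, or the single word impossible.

straight(2), spin(right)

key: running spin(right) before straight(2) would end elsewhere — order is forced
t0: (3, -3) facing left
[1] after straight(2): (1, -3) facing left
[2] after spin(right): (1, -3) facing up
uniquely the one of 64 2-step routes that fits.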